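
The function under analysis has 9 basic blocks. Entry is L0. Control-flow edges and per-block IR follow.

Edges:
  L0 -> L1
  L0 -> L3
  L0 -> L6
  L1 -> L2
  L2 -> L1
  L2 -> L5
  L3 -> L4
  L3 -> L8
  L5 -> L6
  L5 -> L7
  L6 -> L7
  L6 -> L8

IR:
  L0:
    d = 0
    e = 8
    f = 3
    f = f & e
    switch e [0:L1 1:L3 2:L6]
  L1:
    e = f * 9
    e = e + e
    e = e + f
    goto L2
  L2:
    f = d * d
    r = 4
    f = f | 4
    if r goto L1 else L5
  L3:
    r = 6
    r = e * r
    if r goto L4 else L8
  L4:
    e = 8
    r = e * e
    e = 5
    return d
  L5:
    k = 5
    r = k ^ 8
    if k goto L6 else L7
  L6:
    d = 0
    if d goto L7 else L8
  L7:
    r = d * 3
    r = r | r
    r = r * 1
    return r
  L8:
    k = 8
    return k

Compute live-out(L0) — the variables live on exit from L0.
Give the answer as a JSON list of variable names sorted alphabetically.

Per-block:
  L0 def {d,e,f} use ∅
  L1 def {e} use {f}
  L2 def {f,r} use {d}
  L3 def {r} use {e}
  L4 def {e,r} use {d}
  L5 def {k,r} use ∅
  L6 def {d} use ∅
  L7 def {r} use {d}
  L8 def {k} use ∅

Live sets:
  L0 li=∅ lo={d,e,f}
  L1 li={d,f} lo={d}
  L2 li={d} lo={d,f}
  L3 li={d,e} lo={d}
  L4 li={d} lo=∅
  L5 li={d} lo={d}
  L6 li=∅ lo={d}
  L7 li={d} lo=∅
  L8 li=∅ lo=∅

live-out(L0) = ["d", "e", "f"]

Answer: ["d", "e", "f"]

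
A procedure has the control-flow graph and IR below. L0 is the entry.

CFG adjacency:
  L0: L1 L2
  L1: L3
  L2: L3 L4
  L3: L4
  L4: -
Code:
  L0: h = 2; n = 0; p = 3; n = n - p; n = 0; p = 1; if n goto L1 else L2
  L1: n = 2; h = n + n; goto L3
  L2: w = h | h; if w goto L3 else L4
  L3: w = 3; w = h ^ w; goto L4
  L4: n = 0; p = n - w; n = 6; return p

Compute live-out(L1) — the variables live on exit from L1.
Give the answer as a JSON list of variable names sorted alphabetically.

Answer: ["h"]

Working:
Block summaries:
  L0: def={h,n,p} ue=∅
  L1: def={h,n} ue=∅
  L2: def={w} ue={h}
  L3: def={w} ue={h}
  L4: def={n,p} ue={w}

Backward fixpoint:
  live L0: ∅→{h}
  live L1: ∅→{h}
  live L2: {h}→{h,w}
  live L3: {h}→{w}
  live L4: {w}→∅

live-out(L1) = ["h"]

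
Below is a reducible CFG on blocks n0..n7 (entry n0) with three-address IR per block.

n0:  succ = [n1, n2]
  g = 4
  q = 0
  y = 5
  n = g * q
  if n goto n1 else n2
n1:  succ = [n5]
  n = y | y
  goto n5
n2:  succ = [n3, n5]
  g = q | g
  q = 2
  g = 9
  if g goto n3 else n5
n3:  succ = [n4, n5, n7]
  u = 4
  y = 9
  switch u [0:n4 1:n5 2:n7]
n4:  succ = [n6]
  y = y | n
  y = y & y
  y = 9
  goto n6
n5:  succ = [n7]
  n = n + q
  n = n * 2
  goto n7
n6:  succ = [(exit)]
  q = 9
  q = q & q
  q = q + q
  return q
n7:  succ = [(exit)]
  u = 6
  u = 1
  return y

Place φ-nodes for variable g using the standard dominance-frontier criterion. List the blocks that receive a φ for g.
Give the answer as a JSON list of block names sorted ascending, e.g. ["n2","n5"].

Answer: ["n5", "n7"]

Derivation:
idom tree: n1←n0 n2←n0 n3←n2 n4←n3 n5←n0 n6←n4 n7←n0
Dom∩ at merges:
  n5: preds {n1,n2,n3}: {n0,n1} ∩ {n0,n2} ∩ {n0,n2,n3} = {n0}; idom=n0
  n7: preds {n3,n5}: {n0,n2,n3} ∩ {n0,n5} = {n0}; idom=n0

DF walk-up:
  n5←n1: walk n1 to n0
  n5←n2: walk n2 to n0
  n5←n3: walk n3→n2 to n0
  n7←n3: walk n3→n2 to n0
  n7←n5: walk n5 to n0
  n0 → ∅
  n1 → {n5}
  n2 → {n5,n7}
  n3 → {n5,n7}
  n4 → ∅
  n5 → {n7}
  n6 → ∅
  n7 → ∅

φ for g: defs {n0,n2}
  DF⁺ = {n5,n7}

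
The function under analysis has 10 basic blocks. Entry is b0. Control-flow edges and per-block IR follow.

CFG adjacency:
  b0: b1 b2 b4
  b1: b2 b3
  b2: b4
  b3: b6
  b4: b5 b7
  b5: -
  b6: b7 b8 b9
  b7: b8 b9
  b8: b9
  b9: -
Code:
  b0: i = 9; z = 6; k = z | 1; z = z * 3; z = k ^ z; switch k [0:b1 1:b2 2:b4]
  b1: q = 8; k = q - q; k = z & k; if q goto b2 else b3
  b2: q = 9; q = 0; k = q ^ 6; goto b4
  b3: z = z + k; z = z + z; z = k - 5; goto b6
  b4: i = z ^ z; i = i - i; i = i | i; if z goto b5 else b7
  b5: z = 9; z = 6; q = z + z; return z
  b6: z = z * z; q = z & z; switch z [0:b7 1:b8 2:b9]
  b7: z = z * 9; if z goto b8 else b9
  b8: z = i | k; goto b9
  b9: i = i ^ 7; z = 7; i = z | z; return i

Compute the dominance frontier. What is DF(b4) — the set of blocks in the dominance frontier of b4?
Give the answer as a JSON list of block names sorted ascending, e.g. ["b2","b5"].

idom tree: b1←b0 b2←b0 b3←b1 b4←b0 b5←b4 b6←b3 b7←b0 b8←b0 b9←b0
Dom at joins:
  b2: preds {b0,b1}: {b0} ∩ {b0,b1} = {b0}; idom=b0
  b4: preds {b0,b2}: {b0} ∩ {b0,b2} = {b0}; idom=b0
  b7: preds {b4,b6}: {b0,b4} ∩ {b0,b1,b3,b6} = {b0}; idom=b0
  b8: preds {b6,b7}: {b0,b1,b3,b6} ∩ {b0,b7} = {b0}; idom=b0
  b9: preds {b6,b7,b8}: {b0,b1,b3,b6} ∩ {b0,b7} ∩ {b0,b8} = {b0}; idom=b0

DF derivation:
  b2←b0: walk · to b0
  b2←b1: walk b1 to b0
  b4←b0: walk · to b0
  b4←b2: walk b2 to b0
  b7←b4: walk b4 to b0
  b7←b6: walk b6→b3→b1 to b0
  b8←b6: walk b6→b3→b1 to b0
  b8←b7: walk b7 to b0
  b9←b6: walk b6→b3→b1 to b0
  b9←b7: walk b7 to b0
  b9←b8: walk b8 to b0
  b0 → ∅
  b1 → {b2,b7,b8,b9}
  b2 → {b4}
  b3 → {b7,b8,b9}
  b4 → {b7}
  b5 → ∅
  b6 → {b7,b8,b9}
  b7 → {b8,b9}
  b8 → {b9}
  b9 → ∅

DF(b4) = ["b7"]

Answer: ["b7"]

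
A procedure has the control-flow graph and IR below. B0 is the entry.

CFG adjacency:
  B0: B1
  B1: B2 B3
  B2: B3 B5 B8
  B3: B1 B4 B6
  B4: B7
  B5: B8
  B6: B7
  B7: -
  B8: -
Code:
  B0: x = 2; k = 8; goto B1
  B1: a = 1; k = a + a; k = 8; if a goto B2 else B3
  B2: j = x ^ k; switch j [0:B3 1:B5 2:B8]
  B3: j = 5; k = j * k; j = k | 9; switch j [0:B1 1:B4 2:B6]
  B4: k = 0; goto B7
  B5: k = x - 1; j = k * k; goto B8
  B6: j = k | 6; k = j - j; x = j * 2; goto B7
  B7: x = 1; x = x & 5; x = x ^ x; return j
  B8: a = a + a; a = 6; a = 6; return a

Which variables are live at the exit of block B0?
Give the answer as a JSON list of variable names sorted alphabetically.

Answer: ["x"]

Working:
Block summaries:
  B0: def={k,x} ue=∅
  B1: def={a,k} ue=∅
  B2: def={j} ue={k,x}
  B3: def={j,k} ue={k}
  B4: def={k} ue=∅
  B5: def={j,k} ue={x}
  B6: def={j,k,x} ue={k}
  B7: def={x} ue={j}
  B8: def={a} ue={a}

Backward fixpoint:
  B0: in=∅ out={x}
  B1: in={x} out={a,k,x}
  B2: in={a,k,x} out={a,k,x}
  B3: in={k,x} out={j,k,x}
  B4: in={j} out={j}
  B5: in={a,x} out={a}
  B6: in={k} out={j}
  B7: in={j} out=∅
  B8: in={a} out=∅

live-out(B0) = ["x"]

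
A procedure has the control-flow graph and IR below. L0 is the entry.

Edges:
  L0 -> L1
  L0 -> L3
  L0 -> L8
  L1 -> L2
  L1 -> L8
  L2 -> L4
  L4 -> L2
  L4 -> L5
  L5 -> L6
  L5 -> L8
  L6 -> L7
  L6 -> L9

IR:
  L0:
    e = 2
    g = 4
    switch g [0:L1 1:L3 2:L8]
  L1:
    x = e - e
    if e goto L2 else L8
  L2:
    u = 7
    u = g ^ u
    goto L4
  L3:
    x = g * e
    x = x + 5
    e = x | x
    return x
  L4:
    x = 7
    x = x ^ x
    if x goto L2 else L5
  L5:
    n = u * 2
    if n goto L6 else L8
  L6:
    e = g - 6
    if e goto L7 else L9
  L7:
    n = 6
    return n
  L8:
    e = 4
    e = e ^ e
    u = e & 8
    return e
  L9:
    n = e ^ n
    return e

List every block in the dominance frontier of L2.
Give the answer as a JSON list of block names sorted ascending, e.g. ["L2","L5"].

idom tree: L1←L0 L2←L1 L3←L0 L4←L2 L5←L4 L6←L5 L7←L6 L8←L0 L9←L6
Join-block Dom:
  L2: preds {L1,L4}: {L0,L1} ∩ {L0,L1,L2,L4} = {L0,L1}; idom=L1
  L8: preds {L0,L1,L5}: {L0} ∩ {L0,L1} ∩ {L0,L1,L2,L4,L5} = {L0}; idom=L0

DF derivation:
  join L2 pred L1: · stop@L1
  join L2 pred L4: L4→L2 stop@L1
  join L8 pred L0: · stop@L0
  join L8 pred L1: L1 stop@L0
  join L8 pred L5: L5→L4→L2→L1 stop@L0
  L0: DF=∅
  L1: DF={L8}
  L2: DF={L2,L8}
  L3: DF=∅
  L4: DF={L2,L8}
  L5: DF={L8}
  L6: DF=∅
  L7: DF=∅
  L8: DF=∅
  L9: DF=∅

DF(L2) = ["L2", "L8"]

Answer: ["L2", "L8"]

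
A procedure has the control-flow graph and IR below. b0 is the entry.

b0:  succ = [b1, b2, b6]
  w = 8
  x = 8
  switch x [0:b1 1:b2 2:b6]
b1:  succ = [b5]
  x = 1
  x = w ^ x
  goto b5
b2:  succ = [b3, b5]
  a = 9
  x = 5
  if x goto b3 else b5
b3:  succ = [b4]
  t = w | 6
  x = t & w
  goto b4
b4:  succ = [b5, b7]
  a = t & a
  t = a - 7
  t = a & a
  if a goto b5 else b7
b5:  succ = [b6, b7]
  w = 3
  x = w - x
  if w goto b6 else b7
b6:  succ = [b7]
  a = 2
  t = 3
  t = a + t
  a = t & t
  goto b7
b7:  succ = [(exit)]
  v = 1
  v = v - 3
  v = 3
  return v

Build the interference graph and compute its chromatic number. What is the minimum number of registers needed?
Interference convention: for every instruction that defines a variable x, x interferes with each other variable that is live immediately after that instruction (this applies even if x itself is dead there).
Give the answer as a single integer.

Answer: 4

Analysis:
Block summaries:
  b0 def {w,x} use ∅
  b1 def {x} use {w}
  b2 def {a,x} use ∅
  b3 def {t,x} use {w}
  b4 def {a,t} use {a,t}
  b5 def {w,x} use {x}
  b6 def {a,t} use ∅
  b7 def {v} use ∅

Backward fixpoint:
  live b0: ∅→{w}
  live b1: {w}→{x}
  live b2: {w}→{a,w,x}
  live b3: {a,w}→{a,t,x}
  live b4: {a,t,x}→{x}
  live b5: {x}→∅
  live b6: ∅→∅
  live b7: ∅→∅

Interference:
  a↔{t,w,x}
  t↔{a,w,x}
  v↔∅
  w↔{a,t,x}
  x↔{a,t,w}

Chromatic number:
  clique {a,t,w,x} ⇒ need ≥ 4
  assign a→R0 t→R1 v→R0 w→R2 x→R3 — no edge inside a register ⇒ χ ≤ 4
  χ = 4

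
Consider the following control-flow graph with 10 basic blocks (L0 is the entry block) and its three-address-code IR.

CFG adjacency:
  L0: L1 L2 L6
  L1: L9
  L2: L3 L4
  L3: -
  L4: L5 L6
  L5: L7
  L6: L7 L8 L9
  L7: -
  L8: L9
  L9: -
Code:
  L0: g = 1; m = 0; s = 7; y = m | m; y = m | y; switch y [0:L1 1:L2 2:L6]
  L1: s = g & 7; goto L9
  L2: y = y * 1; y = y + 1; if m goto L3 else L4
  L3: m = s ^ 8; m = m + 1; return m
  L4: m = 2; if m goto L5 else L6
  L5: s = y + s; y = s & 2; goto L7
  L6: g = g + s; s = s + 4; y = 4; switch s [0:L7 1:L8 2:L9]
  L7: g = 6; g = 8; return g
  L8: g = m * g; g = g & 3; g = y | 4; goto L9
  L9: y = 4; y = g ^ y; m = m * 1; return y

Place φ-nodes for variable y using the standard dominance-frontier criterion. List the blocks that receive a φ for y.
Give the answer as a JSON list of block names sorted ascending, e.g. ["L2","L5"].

idom tree: L1←L0 L2←L0 L3←L2 L4←L2 L5←L4 L6←L0 L7←L0 L8←L6 L9←L0
Join-block Dom:
  L6: preds {L0,L4}: {L0} ∩ {L0,L2,L4} = {L0}; idom=L0
  L7: preds {L5,L6}: {L0,L2,L4,L5} ∩ {L0,L6} = {L0}; idom=L0
  L9: preds {L1,L6,L8}: {L0,L1} ∩ {L0,L6} ∩ {L0,L6,L8} = {L0}; idom=L0

Frontier:
  L6←L0: walk · to L0
  L6←L4: walk L4→L2 to L0
  L7←L5: walk L5→L4→L2 to L0
  L7←L6: walk L6 to L0
  L9←L1: walk L1 to L0
  L9←L6: walk L6 to L0
  L9←L8: walk L8→L6 to L0
  L0 → ∅
  L1 → {L9}
  L2 → {L6,L7}
  L3 → ∅
  L4 → {L6,L7}
  L5 → {L7}
  L6 → {L7,L9}
  L7 → ∅
  L8 → {L9}
  L9 → ∅

φ for y: defs {L0,L2,L5,L6,L9}
  DF⁺ = {L6,L7,L9}

Answer: ["L6", "L7", "L9"]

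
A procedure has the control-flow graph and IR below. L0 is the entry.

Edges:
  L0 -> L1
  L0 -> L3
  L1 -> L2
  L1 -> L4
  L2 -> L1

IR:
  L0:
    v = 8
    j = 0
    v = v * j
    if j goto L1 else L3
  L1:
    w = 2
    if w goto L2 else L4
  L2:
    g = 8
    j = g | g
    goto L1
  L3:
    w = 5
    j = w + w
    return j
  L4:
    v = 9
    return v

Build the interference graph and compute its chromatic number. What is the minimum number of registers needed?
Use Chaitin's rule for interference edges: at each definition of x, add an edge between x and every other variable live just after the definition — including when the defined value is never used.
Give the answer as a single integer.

Per-block:
  L0 def {j,v} use ∅
  L1 def {w} use ∅
  L2 def {g,j} use ∅
  L3 def {j,w} use ∅
  L4 def {v} use ∅

Live sets:
  L0 li=∅ lo=∅
  L1 li=∅ lo=∅
  L2 li=∅ lo=∅
  L3 li=∅ lo=∅
  L4 li=∅ lo=∅

Interference:
  g: ∅
  j: {v}
  v: {j}
  w: ∅

Chromatic number:
  clique {j,v} ⇒ need ≥ 2
  2-colouring: c0={g,j,w}  c1={v}
  χ = 2

Answer: 2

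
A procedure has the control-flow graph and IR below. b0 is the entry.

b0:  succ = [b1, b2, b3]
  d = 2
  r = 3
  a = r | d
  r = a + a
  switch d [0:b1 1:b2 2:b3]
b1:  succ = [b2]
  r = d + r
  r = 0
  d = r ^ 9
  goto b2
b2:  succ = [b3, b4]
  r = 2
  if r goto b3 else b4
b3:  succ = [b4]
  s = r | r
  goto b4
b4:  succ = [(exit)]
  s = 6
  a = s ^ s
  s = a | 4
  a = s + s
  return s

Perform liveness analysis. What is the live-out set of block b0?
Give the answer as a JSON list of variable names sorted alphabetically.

def/use:
  b0: {a,d,r} / ∅
  b1: {d,r} / {d,r}
  b2: {r} / ∅
  b3: {s} / {r}
  b4: {a,s} / ∅

Backward fixpoint:
  b0 li=∅ lo={d,r}
  b1 li={d,r} lo=∅
  b2 li=∅ lo={r}
  b3 li={r} lo=∅
  b4 li=∅ lo=∅

live-out(b0) = ["d", "r"]

Answer: ["d", "r"]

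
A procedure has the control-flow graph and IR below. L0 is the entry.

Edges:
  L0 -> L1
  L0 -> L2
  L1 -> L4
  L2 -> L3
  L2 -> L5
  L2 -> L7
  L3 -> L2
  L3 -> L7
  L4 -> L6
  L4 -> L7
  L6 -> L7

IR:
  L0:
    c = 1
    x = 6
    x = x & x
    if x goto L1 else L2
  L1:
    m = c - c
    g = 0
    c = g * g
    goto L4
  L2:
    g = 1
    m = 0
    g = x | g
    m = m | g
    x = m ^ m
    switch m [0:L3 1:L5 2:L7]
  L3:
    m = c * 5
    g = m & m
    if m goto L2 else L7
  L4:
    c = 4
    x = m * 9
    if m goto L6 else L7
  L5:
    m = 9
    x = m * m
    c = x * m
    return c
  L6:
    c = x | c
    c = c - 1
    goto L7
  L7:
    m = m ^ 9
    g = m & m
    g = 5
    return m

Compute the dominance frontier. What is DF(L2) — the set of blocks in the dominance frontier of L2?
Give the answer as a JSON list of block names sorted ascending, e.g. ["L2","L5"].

Answer: ["L2", "L7"]

Working:
idom tree: L1←L0 L2←L0 L3←L2 L4←L1 L5←L2 L6←L4 L7←L0
Dom at joins:
  L2: preds {L0,L3}: {L0} ∩ {L0,L2,L3} = {L0}; idom=L0
  L7: preds {L2,L3,L4,L6}: {L0,L2} ∩ {L0,L2,L3} ∩ {L0,L1,L4} ∩ {L0,L1,L4,L6} = {L0}; idom=L0

DF walk-up:
  join L2 pred L0: · stop@L0
  join L2 pred L3: L3→L2 stop@L0
  join L7 pred L2: L2 stop@L0
  join L7 pred L3: L3→L2 stop@L0
  join L7 pred L4: L4→L1 stop@L0
  join L7 pred L6: L6→L4→L1 stop@L0
  L0 → ∅
  L1 → {L7}
  L2 → {L2,L7}
  L3 → {L2,L7}
  L4 → {L7}
  L5 → ∅
  L6 → {L7}
  L7 → ∅

DF(L2) = ["L2", "L7"]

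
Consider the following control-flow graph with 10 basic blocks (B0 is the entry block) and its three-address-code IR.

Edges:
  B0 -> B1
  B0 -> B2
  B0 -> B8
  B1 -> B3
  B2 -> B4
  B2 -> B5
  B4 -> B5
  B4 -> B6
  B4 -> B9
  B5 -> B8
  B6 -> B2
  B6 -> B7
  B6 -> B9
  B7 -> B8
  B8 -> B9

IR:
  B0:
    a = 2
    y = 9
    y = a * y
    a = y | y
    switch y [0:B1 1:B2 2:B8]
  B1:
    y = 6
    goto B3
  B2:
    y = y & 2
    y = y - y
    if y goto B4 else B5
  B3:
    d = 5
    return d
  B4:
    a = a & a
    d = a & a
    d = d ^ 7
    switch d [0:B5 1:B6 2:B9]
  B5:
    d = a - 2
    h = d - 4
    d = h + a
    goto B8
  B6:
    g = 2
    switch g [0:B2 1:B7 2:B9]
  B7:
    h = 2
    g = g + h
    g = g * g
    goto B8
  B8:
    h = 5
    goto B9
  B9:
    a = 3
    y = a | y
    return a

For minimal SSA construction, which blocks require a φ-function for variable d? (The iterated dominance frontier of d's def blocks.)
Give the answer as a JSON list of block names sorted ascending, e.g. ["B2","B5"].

idom tree: B1←B0 B2←B0 B3←B1 B4←B2 B5←B2 B6←B4 B7←B6 B8←B0 B9←B0
Dom at joins:
  B2: preds {B0,B6}: {B0} ∩ {B0,B2,B4,B6} = {B0}; idom=B0
  B5: preds {B2,B4}: {B0,B2} ∩ {B0,B2,B4} = {B0,B2}; idom=B2
  B8: preds {B0,B5,B7}: {B0} ∩ {B0,B2,B5} ∩ {B0,B2,B4,B6,B7} = {B0}; idom=B0
  B9: preds {B4,B6,B8}: {B0,B2,B4} ∩ {B0,B2,B4,B6} ∩ {B0,B8} = {B0}; idom=B0

DF walk-up:
  B2←B0: walk · to B0
  B2←B6: walk B6→B4→B2 to B0
  B5←B2: walk · to B2
  B5←B4: walk B4 to B2
  B8←B0: walk · to B0
  B8←B5: walk B5→B2 to B0
  B8←B7: walk B7→B6→B4→B2 to B0
  B9←B4: walk B4→B2 to B0
  B9←B6: walk B6→B4→B2 to B0
  B9←B8: walk B8 to B0
  DF(B0)=∅
  DF(B1)=∅
  DF(B2)={B2,B8,B9}
  DF(B3)=∅
  DF(B4)={B2,B5,B8,B9}
  DF(B5)={B8}
  DF(B6)={B2,B8,B9}
  DF(B7)={B8}
  DF(B8)={B9}
  DF(B9)=∅

φ for d: defs {B3,B4,B5}
  DF⁺ = {B2,B5,B8,B9}

Answer: ["B2", "B5", "B8", "B9"]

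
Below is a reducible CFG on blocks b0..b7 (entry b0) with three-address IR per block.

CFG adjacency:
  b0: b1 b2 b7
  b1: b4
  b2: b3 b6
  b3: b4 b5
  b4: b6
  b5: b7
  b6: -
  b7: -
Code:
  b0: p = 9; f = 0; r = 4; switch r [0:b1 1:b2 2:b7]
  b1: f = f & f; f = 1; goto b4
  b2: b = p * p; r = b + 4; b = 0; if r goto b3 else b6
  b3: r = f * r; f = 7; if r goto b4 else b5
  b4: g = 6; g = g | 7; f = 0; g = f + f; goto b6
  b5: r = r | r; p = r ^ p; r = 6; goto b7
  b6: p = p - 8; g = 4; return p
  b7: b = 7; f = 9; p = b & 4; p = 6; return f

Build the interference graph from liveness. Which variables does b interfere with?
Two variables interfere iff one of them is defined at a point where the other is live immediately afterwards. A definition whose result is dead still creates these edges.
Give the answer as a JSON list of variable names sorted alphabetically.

Block summaries:
  b0: {f,p,r} / ∅
  b1: {f} / {f}
  b2: {b,r} / {p}
  b3: {f,r} / {f,r}
  b4: {f,g} / ∅
  b5: {p,r} / {p,r}
  b6: {g,p} / {p}
  b7: {b,f,p} / ∅

Backward fixpoint:
  live b0: ∅→{f,p}
  live b1: {f,p}→{p}
  live b2: {f,p}→{f,p,r}
  live b3: {f,p,r}→{p,r}
  live b4: {p}→{p}
  live b5: {p,r}→∅
  live b6: {p}→∅
  live b7: ∅→∅

Interference:
  b: {f,p,r}
  f: {b,p,r}
  g: {p}
  p: {b,f,g,r}
  r: {b,f,p}

N(b) = ["f", "p", "r"]

Answer: ["f", "p", "r"]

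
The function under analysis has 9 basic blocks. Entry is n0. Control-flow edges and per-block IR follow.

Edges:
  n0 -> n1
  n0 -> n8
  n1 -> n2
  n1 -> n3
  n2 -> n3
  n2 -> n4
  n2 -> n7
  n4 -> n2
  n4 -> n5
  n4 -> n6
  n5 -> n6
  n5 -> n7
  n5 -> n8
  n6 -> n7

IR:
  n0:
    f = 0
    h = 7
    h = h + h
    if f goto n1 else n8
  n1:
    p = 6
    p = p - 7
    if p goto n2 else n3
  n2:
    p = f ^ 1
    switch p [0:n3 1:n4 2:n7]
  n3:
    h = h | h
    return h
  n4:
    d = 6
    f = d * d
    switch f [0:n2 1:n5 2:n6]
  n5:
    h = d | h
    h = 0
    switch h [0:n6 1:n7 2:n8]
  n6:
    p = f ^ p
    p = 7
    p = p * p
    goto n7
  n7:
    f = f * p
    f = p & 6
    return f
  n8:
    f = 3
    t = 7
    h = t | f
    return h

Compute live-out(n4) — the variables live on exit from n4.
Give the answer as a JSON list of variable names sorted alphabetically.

Answer: ["d", "f", "h", "p"]

Derivation:
Per-block:
  n0 def {f,h} use ∅
  n1 def {p} use ∅
  n2 def {p} use {f}
  n3 def {h} use {h}
  n4 def {d,f} use ∅
  n5 def {h} use {d,h}
  n6 def {p} use {f,p}
  n7 def {f} use {f,p}
  n8 def {f,h,t} use ∅

Backward fixpoint:
  live n0: ∅→{f,h}
  live n1: {f,h}→{f,h}
  live n2: {f,h}→{f,h,p}
  live n3: {h}→∅
  live n4: {h,p}→{d,f,h,p}
  live n5: {d,f,h,p}→{f,p}
  live n6: {f,p}→{f,p}
  live n7: {f,p}→∅
  live n8: ∅→∅

live-out(n4) = ["d", "f", "h", "p"]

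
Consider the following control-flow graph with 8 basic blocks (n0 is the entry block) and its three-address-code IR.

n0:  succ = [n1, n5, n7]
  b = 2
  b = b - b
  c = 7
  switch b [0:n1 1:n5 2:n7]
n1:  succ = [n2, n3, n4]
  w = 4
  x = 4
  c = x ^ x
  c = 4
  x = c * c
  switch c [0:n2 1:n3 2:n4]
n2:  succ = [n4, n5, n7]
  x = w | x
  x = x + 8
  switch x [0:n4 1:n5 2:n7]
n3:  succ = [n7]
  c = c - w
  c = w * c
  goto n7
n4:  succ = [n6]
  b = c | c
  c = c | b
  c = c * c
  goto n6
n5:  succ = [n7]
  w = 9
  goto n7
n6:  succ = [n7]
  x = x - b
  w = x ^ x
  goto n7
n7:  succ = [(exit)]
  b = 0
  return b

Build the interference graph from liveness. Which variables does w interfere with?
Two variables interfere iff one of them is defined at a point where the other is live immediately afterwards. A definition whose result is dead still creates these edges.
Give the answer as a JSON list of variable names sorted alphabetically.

Answer: ["c", "x"]

Derivation:
Per-block:
  n0: def={b,c} ue=∅
  n1: def={c,w,x} ue=∅
  n2: def={x} ue={w,x}
  n3: def={c} ue={c,w}
  n4: def={b,c} ue={c}
  n5: def={w} ue=∅
  n6: def={w,x} ue={b,x}
  n7: def={b} ue=∅

Backward fixpoint:
  n0: in=∅ out=∅
  n1: in=∅ out={c,w,x}
  n2: in={c,w,x} out={c,x}
  n3: in={c,w} out=∅
  n4: in={c,x} out={b,x}
  n5: in=∅ out=∅
  n6: in={b,x} out=∅
  n7: in=∅ out=∅

Interfere edges:
  b↔{c,x}
  c↔{b,w,x}
  w↔{c,x}
  x↔{b,c,w}

N(w) = ["c", "x"]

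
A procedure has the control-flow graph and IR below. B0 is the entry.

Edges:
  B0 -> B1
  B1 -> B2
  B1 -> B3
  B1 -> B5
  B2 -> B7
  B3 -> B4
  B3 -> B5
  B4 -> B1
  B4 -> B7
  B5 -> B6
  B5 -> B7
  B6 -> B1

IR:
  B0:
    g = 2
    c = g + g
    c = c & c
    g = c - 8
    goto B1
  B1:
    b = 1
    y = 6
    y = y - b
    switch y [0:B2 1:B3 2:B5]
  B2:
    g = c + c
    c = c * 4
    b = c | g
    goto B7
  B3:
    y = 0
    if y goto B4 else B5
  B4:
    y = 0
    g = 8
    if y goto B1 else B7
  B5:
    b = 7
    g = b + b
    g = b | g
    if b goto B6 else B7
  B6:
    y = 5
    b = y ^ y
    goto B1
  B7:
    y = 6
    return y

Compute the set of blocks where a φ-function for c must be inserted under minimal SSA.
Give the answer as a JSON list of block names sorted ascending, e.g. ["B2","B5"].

Answer: ["B7"]

Derivation:
idom tree: B1←B0 B2←B1 B3←B1 B4←B3 B5←B1 B6←B5 B7←B1
Dom at joins:
  B1: preds {B0,B4,B6}: {B0} ∩ {B0,B1,B3,B4} ∩ {B0,B1,B5,B6} = {B0}; idom=B0
  B5: preds {B1,B3}: {B0,B1} ∩ {B0,B1,B3} = {B0,B1}; idom=B1
  B7: preds {B2,B4,B5}: {B0,B1,B2} ∩ {B0,B1,B3,B4} ∩ {B0,B1,B5} = {B0,B1}; idom=B1

DF derivation:
  join B1 pred B0: · stop@B0
  join B1 pred B4: B4→B3→B1 stop@B0
  join B1 pred B6: B6→B5→B1 stop@B0
  join B5 pred B1: · stop@B1
  join B5 pred B3: B3 stop@B1
  join B7 pred B2: B2 stop@B1
  join B7 pred B4: B4→B3 stop@B1
  join B7 pred B5: B5 stop@B1
  B0 → ∅
  B1 → {B1}
  B2 → {B7}
  B3 → {B1,B5,B7}
  B4 → {B1,B7}
  B5 → {B1,B7}
  B6 → {B1}
  B7 → ∅

φ for c: defs {B0,B2}
  DF⁺ = {B7}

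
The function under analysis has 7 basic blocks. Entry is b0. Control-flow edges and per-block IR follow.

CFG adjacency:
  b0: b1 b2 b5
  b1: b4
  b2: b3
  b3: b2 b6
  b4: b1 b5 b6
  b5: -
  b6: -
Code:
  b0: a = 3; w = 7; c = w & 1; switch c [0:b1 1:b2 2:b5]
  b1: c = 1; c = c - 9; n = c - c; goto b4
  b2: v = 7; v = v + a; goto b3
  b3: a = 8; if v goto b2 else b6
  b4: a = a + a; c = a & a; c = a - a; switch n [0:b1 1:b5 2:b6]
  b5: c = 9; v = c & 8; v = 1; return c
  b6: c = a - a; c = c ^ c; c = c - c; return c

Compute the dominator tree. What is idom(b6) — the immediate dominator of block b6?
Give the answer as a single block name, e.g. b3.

idom tree: b1←b0 b2←b0 b3←b2 b4←b1 b5←b0 b6←b0
Join-block Dom:
  b1: preds {b0,b4}: {b0} ∩ {b0,b1,b4} = {b0}; idom=b0
  b2: preds {b0,b3}: {b0} ∩ {b0,b2,b3} = {b0}; idom=b0
  b5: preds {b0,b4}: {b0} ∩ {b0,b1,b4} = {b0}; idom=b0
  b6: preds {b3,b4}: {b0,b2,b3} ∩ {b0,b1,b4} = {b0}; idom=b0

idom(b6) = b0

Answer: b0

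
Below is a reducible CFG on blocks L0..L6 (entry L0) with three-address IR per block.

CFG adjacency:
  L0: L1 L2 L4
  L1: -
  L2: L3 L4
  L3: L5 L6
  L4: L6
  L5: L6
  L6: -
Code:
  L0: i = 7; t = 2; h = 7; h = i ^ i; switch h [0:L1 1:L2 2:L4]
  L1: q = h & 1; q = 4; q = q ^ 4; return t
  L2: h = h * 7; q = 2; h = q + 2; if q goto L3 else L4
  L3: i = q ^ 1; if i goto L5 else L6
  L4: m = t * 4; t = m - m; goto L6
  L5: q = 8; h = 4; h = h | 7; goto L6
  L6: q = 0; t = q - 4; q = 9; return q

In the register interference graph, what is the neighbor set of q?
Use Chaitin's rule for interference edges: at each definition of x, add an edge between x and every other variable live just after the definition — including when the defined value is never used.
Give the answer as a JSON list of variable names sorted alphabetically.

Block summaries:
  L0: def={h,i,t} ue=∅
  L1: def={q} ue={h,t}
  L2: def={h,q} ue={h}
  L3: def={i} ue={q}
  L4: def={m,t} ue={t}
  L5: def={h,q} ue=∅
  L6: def={q,t} ue=∅

Live sets:
  L0: in=∅ out={h,t}
  L1: in={h,t} out=∅
  L2: in={h,t} out={q,t}
  L3: in={q} out=∅
  L4: in={t} out=∅
  L5: in=∅ out=∅
  L6: in=∅ out=∅

Conflict graph:
  h — {i,q,t}
  i — {h,t}
  m — ∅
  q — {h,t}
  t — {h,i,q}

N(q) = ["h", "t"]

Answer: ["h", "t"]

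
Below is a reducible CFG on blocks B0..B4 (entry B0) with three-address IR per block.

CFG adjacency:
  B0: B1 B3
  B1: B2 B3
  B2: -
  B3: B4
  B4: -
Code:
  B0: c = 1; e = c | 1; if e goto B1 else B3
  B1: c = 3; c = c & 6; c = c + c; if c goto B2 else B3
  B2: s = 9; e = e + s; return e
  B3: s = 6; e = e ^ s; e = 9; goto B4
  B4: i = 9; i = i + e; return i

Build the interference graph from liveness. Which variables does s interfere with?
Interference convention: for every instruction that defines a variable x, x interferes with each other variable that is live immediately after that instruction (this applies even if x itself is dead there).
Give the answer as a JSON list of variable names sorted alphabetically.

Answer: ["e"]

Derivation:
Block summaries:
  B0: {c,e} / ∅
  B1: {c} / ∅
  B2: {e,s} / {e}
  B3: {e,s} / {e}
  B4: {i} / {e}

Live sets:
  B0: in=∅ out={e}
  B1: in={e} out={e}
  B2: in={e} out=∅
  B3: in={e} out={e}
  B4: in={e} out=∅

Interference:
  c: {e}
  e: {c,i,s}
  i: {e}
  s: {e}

N(s) = ["e"]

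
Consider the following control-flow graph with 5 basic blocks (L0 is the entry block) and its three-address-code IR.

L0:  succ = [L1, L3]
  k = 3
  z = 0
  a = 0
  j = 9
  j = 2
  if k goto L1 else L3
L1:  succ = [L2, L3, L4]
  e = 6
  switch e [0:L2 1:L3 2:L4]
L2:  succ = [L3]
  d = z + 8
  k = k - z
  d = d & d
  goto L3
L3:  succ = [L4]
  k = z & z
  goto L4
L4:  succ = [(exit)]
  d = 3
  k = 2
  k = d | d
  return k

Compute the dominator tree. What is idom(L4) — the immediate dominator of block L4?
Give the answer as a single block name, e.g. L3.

Answer: L0

Working:
idom tree: L1←L0 L2←L1 L3←L0 L4←L0
Dom at joins:
  L3: preds {L0,L1,L2}: {L0} ∩ {L0,L1} ∩ {L0,L1,L2} = {L0}; idom=L0
  L4: preds {L1,L3}: {L0,L1} ∩ {L0,L3} = {L0}; idom=L0

idom(L4) = L0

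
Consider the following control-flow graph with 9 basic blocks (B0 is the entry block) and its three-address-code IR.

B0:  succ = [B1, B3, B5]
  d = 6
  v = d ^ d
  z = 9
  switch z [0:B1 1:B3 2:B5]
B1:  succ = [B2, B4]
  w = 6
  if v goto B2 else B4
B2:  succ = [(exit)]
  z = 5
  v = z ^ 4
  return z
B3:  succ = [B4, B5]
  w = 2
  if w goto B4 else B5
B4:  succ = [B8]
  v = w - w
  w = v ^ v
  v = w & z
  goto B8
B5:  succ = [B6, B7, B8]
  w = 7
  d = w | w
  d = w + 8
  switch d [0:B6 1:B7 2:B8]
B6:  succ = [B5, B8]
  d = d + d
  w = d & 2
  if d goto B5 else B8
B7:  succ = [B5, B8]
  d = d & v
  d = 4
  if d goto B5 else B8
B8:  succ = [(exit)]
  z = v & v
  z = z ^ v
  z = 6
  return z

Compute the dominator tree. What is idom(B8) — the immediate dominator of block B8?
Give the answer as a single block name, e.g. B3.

idom tree: B1←B0 B2←B1 B3←B0 B4←B0 B5←B0 B6←B5 B7←B5 B8←B0
Join-block Dom:
  B4: preds {B1,B3}: {B0,B1} ∩ {B0,B3} = {B0}; idom=B0
  B5: preds {B0,B3,B6,B7}: {B0} ∩ {B0,B3} ∩ {B0,B5,B6} ∩ {B0,B5,B7} = {B0}; idom=B0
  B8: preds {B4,B5,B6,B7}: {B0,B4} ∩ {B0,B5} ∩ {B0,B5,B6} ∩ {B0,B5,B7} = {B0}; idom=B0

idom(B8) = B0

Answer: B0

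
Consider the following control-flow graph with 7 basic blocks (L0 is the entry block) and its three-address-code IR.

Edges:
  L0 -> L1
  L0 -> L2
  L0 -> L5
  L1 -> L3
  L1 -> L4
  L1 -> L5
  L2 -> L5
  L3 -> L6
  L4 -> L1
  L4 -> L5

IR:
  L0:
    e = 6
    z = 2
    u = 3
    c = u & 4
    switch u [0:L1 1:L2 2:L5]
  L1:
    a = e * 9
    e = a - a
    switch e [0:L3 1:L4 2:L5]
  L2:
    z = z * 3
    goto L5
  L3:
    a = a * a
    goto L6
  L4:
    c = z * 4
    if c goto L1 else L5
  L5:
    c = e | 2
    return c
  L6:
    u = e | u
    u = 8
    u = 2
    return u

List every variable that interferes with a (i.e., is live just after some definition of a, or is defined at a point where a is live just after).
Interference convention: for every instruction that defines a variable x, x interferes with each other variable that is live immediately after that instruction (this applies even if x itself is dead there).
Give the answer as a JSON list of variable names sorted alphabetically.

Answer: ["e", "u", "z"]

Analysis:
Per-block:
  L0: def={c,e,u,z} ue=∅
  L1: def={a,e} ue={e}
  L2: def={z} ue={z}
  L3: def={a} ue={a}
  L4: def={c} ue={z}
  L5: def={c} ue={e}
  L6: def={u} ue={e,u}

Liveness:
  L0: in=∅ out={e,u,z}
  L1: in={e,u,z} out={a,e,u,z}
  L2: in={e,z} out={e}
  L3: in={a,e,u} out={e,u}
  L4: in={e,u,z} out={e,u,z}
  L5: in={e} out=∅
  L6: in={e,u} out=∅

Conflict graph:
  a↔{e,u,z}
  c↔{e,u,z}
  e↔{a,c,u,z}
  u↔{a,c,e,z}
  z↔{a,c,e,u}

N(a) = ["e", "u", "z"]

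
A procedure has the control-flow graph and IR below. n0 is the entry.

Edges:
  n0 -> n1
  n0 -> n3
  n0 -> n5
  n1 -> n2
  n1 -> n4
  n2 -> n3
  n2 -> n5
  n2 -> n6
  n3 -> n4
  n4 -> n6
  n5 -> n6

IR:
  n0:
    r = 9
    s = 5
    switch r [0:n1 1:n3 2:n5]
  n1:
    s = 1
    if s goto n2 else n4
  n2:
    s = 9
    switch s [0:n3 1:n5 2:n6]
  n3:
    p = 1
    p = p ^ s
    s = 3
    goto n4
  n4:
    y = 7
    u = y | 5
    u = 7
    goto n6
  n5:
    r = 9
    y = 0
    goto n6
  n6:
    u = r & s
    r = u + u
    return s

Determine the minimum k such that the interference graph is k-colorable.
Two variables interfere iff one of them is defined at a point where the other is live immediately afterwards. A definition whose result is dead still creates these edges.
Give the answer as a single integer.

Answer: 3

Derivation:
Block summaries:
  n0 def {r,s} use ∅
  n1 def {s} use ∅
  n2 def {s} use ∅
  n3 def {p,s} use {s}
  n4 def {u,y} use ∅
  n5 def {r,y} use ∅
  n6 def {r,u} use {r,s}

Backward fixpoint:
  n0: in=∅ out={r,s}
  n1: in={r} out={r,s}
  n2: in={r} out={r,s}
  n3: in={r,s} out={r,s}
  n4: in={r,s} out={r,s}
  n5: in={s} out={r,s}
  n6: in={r,s} out=∅

Interfere edges:
  p↔{r,s}
  r↔{p,s,u,y}
  s↔{p,r,u,y}
  u↔{r,s}
  y↔{r,s}

Chromatic number:
  {p,r,s} pairwise interfere (3-clique) ⇒ χ ≥ 3
  assign p→R2 r→R0 s→R1 u→R2 y→R2 — no edge inside a register ⇒ χ ≤ 3
  χ = 3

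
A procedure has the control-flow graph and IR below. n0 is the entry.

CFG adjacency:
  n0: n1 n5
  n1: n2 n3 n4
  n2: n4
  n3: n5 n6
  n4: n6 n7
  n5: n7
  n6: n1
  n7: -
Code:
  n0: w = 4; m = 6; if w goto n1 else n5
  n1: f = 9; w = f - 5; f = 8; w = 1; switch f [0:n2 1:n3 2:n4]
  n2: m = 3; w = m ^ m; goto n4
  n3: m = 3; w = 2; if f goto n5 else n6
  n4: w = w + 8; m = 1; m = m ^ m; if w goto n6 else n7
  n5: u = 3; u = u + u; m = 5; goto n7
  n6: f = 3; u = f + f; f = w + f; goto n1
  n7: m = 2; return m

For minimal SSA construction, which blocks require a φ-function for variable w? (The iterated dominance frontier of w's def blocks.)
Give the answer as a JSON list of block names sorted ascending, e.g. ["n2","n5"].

idom tree: n1←n0 n2←n1 n3←n1 n4←n1 n5←n0 n6←n1 n7←n0
Dom at joins:
  n1: preds {n0,n6}: {n0} ∩ {n0,n1,n6} = {n0}; idom=n0
  n4: preds {n1,n2}: {n0,n1} ∩ {n0,n1,n2} = {n0,n1}; idom=n1
  n5: preds {n0,n3}: {n0} ∩ {n0,n1,n3} = {n0}; idom=n0
  n6: preds {n3,n4}: {n0,n1,n3} ∩ {n0,n1,n4} = {n0,n1}; idom=n1
  n7: preds {n4,n5}: {n0,n1,n4} ∩ {n0,n5} = {n0}; idom=n0

DF derivation:
  n1←n0: walk · to n0
  n1←n6: walk n6→n1 to n0
  n4←n1: walk · to n1
  n4←n2: walk n2 to n1
  n5←n0: walk · to n0
  n5←n3: walk n3→n1 to n0
  n6←n3: walk n3 to n1
  n6←n4: walk n4 to n1
  n7←n4: walk n4→n1 to n0
  n7←n5: walk n5 to n0
  n0 → ∅
  n1 → {n1,n5,n7}
  n2 → {n4}
  n3 → {n5,n6}
  n4 → {n6,n7}
  n5 → {n7}
  n6 → {n1}
  n7 → ∅

φ for w: defs {n0,n1,n2,n3,n4}
  DF⁺ = {n1,n4,n5,n6,n7}

Answer: ["n1", "n4", "n5", "n6", "n7"]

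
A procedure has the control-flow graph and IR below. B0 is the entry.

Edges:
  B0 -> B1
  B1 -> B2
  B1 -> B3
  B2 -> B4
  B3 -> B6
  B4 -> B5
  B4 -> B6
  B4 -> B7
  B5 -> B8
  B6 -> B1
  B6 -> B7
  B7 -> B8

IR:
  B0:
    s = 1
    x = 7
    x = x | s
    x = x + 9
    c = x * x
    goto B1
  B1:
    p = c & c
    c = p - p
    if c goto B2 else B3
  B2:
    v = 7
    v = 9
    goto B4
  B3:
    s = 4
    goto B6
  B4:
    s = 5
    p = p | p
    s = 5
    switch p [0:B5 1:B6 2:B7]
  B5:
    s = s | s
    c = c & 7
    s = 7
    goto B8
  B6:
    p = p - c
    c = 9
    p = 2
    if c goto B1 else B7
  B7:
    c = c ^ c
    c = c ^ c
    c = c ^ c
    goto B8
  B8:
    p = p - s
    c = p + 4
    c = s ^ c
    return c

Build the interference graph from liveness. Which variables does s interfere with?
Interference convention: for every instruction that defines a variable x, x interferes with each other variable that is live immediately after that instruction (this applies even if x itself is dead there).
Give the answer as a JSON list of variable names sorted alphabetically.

Per-block:
  B0 def {c,s,x} use ∅
  B1 def {c,p} use {c}
  B2 def {v} use ∅
  B3 def {s} use ∅
  B4 def {p,s} use {p}
  B5 def {c,s} use {c,s}
  B6 def {c,p} use {c,p}
  B7 def {c} use {c}
  B8 def {c,p} use {p,s}

Liveness:
  B0 li=∅ lo={c}
  B1 li={c} lo={c,p}
  B2 li={c,p} lo={c,p}
  B3 li={c,p} lo={c,p,s}
  B4 li={c,p} lo={c,p,s}
  B5 li={c,p,s} lo={p,s}
  B6 li={c,p,s} lo={c,p,s}
  B7 li={c,p,s} lo={p,s}
  B8 li={p,s} lo=∅

Interfere edges:
  c — {p,s,v}
  p — {c,s,v}
  s — {c,p,x}
  v — {c,p}
  x — {s}

N(s) = ["c", "p", "x"]

Answer: ["c", "p", "x"]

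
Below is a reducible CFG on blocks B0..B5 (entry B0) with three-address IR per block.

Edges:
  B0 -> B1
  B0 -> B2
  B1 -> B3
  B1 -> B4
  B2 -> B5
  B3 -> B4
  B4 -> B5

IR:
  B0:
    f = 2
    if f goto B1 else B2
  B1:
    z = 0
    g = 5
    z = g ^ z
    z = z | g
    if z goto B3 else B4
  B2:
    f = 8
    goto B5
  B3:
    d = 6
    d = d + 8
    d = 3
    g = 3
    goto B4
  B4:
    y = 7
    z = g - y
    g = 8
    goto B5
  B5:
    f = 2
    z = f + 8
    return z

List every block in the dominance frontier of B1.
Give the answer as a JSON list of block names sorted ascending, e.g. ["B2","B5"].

idom tree: B1←B0 B2←B0 B3←B1 B4←B1 B5←B0
Dom∩ at merges:
  B4: preds {B1,B3}: {B0,B1} ∩ {B0,B1,B3} = {B0,B1}; idom=B1
  B5: preds {B2,B4}: {B0,B2} ∩ {B0,B1,B4} = {B0}; idom=B0

Frontier:
  B4←B1: walk · to B1
  B4←B3: walk B3 to B1
  B5←B2: walk B2 to B0
  B5←B4: walk B4→B1 to B0
  B0 → ∅
  B1 → {B5}
  B2 → {B5}
  B3 → {B4}
  B4 → {B5}
  B5 → ∅

DF(B1) = ["B5"]

Answer: ["B5"]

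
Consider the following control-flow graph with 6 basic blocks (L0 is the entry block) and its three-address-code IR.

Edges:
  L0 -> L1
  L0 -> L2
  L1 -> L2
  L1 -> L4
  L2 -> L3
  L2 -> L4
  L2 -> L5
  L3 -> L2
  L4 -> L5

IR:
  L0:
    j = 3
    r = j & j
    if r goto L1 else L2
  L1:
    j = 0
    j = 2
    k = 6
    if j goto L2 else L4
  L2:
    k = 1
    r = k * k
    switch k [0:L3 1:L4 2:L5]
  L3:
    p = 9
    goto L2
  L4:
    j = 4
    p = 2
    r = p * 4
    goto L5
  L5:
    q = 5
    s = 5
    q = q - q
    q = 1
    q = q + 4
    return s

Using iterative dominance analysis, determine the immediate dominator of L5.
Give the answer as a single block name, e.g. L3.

Answer: L0

Analysis:
idom tree: L1←L0 L2←L0 L3←L2 L4←L0 L5←L0
Dom∩ at merges:
  L2: preds {L0,L1,L3}: {L0} ∩ {L0,L1} ∩ {L0,L2,L3} = {L0}; idom=L0
  L4: preds {L1,L2}: {L0,L1} ∩ {L0,L2} = {L0}; idom=L0
  L5: preds {L2,L4}: {L0,L2} ∩ {L0,L4} = {L0}; idom=L0

idom(L5) = L0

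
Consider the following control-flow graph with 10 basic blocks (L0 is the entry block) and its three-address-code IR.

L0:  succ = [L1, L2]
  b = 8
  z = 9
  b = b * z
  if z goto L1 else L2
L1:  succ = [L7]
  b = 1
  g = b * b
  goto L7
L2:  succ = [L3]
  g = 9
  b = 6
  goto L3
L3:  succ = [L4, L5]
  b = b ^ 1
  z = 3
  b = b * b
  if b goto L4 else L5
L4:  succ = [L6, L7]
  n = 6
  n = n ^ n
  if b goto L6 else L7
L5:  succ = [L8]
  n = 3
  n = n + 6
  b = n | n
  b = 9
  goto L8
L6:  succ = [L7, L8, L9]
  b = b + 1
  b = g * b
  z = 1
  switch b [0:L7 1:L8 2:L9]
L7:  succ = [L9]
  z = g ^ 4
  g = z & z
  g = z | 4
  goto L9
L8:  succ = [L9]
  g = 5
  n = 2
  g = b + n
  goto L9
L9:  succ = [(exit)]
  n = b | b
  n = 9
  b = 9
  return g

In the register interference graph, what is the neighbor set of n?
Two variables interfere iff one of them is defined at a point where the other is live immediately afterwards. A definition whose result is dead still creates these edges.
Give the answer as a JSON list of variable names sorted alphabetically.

Block summaries:
  L0: {b,z} / ∅
  L1: {b,g} / ∅
  L2: {b,g} / ∅
  L3: {b,z} / {b}
  L4: {n} / {b}
  L5: {b,n} / ∅
  L6: {b,z} / {b,g}
  L7: {g,z} / {g}
  L8: {g,n} / {b}
  L9: {b,n} / {b,g}

Liveness:
  L0: in=∅ out=∅
  L1: in=∅ out={b,g}
  L2: in=∅ out={b,g}
  L3: in={b,g} out={b,g}
  L4: in={b,g} out={b,g}
  L5: in=∅ out={b}
  L6: in={b,g} out={b,g}
  L7: in={b,g} out={b,g}
  L8: in={b} out={b,g}
  L9: in={b,g} out=∅

Conflict graph:
  b: {g,n,z}
  g: {b,n,z}
  n: {b,g}
  z: {b,g}

N(n) = ["b", "g"]

Answer: ["b", "g"]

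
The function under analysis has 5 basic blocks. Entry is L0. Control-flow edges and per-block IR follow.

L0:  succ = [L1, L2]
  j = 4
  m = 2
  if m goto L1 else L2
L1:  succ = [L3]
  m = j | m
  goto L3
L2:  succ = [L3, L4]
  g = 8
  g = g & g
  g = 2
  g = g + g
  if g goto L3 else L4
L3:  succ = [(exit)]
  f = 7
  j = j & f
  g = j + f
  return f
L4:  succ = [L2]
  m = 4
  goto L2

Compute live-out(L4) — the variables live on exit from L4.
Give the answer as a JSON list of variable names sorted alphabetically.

Block summaries:
  L0: def={j,m} ue=∅
  L1: def={m} ue={j,m}
  L2: def={g} ue=∅
  L3: def={f,g,j} ue={j}
  L4: def={m} ue=∅

Live sets:
  L0: in=∅ out={j,m}
  L1: in={j,m} out={j}
  L2: in={j} out={j}
  L3: in={j} out=∅
  L4: in={j} out={j}

live-out(L4) = ["j"]

Answer: ["j"]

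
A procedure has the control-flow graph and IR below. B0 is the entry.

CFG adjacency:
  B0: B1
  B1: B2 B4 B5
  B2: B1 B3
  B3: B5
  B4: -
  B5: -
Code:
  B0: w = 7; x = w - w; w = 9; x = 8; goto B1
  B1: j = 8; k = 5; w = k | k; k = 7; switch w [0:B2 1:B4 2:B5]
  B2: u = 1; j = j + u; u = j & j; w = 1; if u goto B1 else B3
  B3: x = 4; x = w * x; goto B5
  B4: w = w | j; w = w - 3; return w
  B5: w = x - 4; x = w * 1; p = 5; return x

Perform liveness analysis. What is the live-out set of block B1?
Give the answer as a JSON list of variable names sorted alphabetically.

Block summaries:
  B0: def={w,x} ue=∅
  B1: def={j,k,w} ue=∅
  B2: def={j,u,w} ue={j}
  B3: def={x} ue={w}
  B4: def={w} ue={j,w}
  B5: def={p,w,x} ue={x}

Backward fixpoint:
  B0 li=∅ lo={x}
  B1 li={x} lo={j,w,x}
  B2 li={j,x} lo={w,x}
  B3 li={w} lo={x}
  B4 li={j,w} lo=∅
  B5 li={x} lo=∅

live-out(B1) = ["j", "w", "x"]

Answer: ["j", "w", "x"]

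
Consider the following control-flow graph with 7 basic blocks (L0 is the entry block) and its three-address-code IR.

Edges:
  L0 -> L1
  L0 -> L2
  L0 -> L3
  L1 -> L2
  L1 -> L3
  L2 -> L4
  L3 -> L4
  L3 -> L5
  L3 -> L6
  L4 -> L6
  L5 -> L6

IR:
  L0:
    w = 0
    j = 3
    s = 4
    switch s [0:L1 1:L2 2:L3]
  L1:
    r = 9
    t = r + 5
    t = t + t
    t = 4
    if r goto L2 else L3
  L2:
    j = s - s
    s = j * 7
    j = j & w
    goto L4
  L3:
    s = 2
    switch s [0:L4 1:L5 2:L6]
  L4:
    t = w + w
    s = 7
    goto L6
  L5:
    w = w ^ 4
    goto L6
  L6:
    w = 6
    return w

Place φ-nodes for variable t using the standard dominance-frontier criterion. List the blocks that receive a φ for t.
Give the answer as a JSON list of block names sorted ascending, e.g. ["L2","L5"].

idom tree: L1←L0 L2←L0 L3←L0 L4←L0 L5←L3 L6←L0
Join-block Dom:
  L2: preds {L0,L1}: {L0} ∩ {L0,L1} = {L0}; idom=L0
  L3: preds {L0,L1}: {L0} ∩ {L0,L1} = {L0}; idom=L0
  L4: preds {L2,L3}: {L0,L2} ∩ {L0,L3} = {L0}; idom=L0
  L6: preds {L3,L4,L5}: {L0,L3} ∩ {L0,L4} ∩ {L0,L3,L5} = {L0}; idom=L0

DF derivation:
  L2←L0: walk · to L0
  L2←L1: walk L1 to L0
  L3←L0: walk · to L0
  L3←L1: walk L1 to L0
  L4←L2: walk L2 to L0
  L4←L3: walk L3 to L0
  L6←L3: walk L3 to L0
  L6←L4: walk L4 to L0
  L6←L5: walk L5→L3 to L0
  L0: DF=∅
  L1: DF={L2,L3}
  L2: DF={L4}
  L3: DF={L4,L6}
  L4: DF={L6}
  L5: DF={L6}
  L6: DF=∅

φ for t: defs {L1,L4}
  DF⁺ = {L2,L3,L4,L6}

Answer: ["L2", "L3", "L4", "L6"]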